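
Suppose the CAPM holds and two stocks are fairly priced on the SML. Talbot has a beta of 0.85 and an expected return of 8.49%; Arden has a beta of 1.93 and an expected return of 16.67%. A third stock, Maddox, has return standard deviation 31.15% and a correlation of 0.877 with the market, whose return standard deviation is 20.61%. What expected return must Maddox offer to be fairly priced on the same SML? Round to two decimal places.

12.09%

MRP = (16.67% − 8.49%) / (1.93 − 0.85) = 7.5741%
R_f = 8.49% − 0.85 × 7.5741% = 2.0520%
β_Maddox = ρ·σ_i/σ_m = 0.877 × 31.15 / 20.61 = 1.3255
E(R_Maddox) = R_f + β × MRP = 2.0520% + 1.3255 × 7.5741% = 12.09%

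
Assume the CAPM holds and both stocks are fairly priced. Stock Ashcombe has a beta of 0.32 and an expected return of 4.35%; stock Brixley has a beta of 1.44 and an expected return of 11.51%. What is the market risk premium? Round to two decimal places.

6.39%

Both satisfy E(R) = R_f + β·MRP, so the slope of the SML is
MRP = (11.51% − 4.35%) / (1.44 − 0.32) = 7.16% / 1.12 = 6.3929%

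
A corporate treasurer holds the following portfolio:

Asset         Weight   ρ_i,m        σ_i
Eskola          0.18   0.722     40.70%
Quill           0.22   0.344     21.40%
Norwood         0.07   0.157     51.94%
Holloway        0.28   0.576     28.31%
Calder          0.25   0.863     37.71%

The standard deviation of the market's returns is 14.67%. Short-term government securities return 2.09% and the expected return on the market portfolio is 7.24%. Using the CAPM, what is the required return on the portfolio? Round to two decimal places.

β_Eskola = 0.722 × 40.70% / 14.67% = 2.0031
β_Quill = 0.344 × 21.40% / 14.67% = 0.5018
β_Norwood = 0.157 × 51.94% / 14.67% = 0.5559
β_Holloway = 0.576 × 28.31% / 14.67% = 1.1116
β_Calder = 0.863 × 37.71% / 14.67% = 2.2184
β_P = Σ w_i β_i = 0.18×2.0031 + 0.22×0.5018 + 0.07×0.5559 + 0.28×1.1116 + 0.25×2.2184 = 1.3757
MRP = 7.24% − 2.09% = 5.15%
E(R_P) = R_f + β_P × MRP = 2.09% + 1.3757 × 5.15% = 9.17%

9.17%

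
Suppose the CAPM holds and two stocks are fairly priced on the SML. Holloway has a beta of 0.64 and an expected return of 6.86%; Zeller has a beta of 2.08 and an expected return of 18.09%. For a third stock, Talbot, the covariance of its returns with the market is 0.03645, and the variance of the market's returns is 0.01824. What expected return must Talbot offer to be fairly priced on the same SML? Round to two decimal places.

17.45%

MRP = (18.09% − 6.86%) / (2.08 − 0.64) = 7.7986%
R_f = 6.86% − 0.64 × 7.7986% = 1.8689%
β_Talbot = Cov / Var(R_m) = 0.03645 / 0.01824 = 1.9984
E(R_Talbot) = R_f + β × MRP = 1.8689% + 1.9984 × 7.7986% = 17.45%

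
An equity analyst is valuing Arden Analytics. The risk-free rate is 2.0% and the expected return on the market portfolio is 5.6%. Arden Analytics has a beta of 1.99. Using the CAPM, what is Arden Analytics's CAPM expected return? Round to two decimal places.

Market risk premium = E(R_m) − R_f = 5.6% − 2.0% = 3.60%
E(R) = R_f + β × MRP = 2.0% + 1.99 × 3.6% = 9.16%

9.16%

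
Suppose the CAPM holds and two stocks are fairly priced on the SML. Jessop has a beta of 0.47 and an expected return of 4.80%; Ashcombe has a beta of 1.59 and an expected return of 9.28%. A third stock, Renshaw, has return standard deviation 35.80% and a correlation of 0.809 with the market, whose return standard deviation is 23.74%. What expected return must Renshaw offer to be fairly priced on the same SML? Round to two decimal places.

7.80%

MRP = (9.28% − 4.80%) / (1.59 − 0.47) = 4.0000%
R_f = 4.80% − 0.47 × 4.0000% = 2.9200%
β_Renshaw = ρ·σ_i/σ_m = 0.809 × 35.80 / 23.74 = 1.2200
E(R_Renshaw) = R_f + β × MRP = 2.9200% + 1.2200 × 4.0000% = 7.80%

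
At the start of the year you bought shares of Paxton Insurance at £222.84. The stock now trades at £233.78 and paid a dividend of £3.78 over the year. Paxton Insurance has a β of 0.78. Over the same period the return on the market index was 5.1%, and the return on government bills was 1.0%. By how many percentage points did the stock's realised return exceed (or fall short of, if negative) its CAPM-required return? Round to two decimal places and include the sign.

Realised HPR = (P1 + D1 − P0) / P0 = (233.78 + 3.78 − 222.84) / 222.84 = 14.72 / 222.84 = 6.6056%
MRP = 5.1% − 1.0% = 4.10%
CAPM required = R_f + β·MRP = 1.0% + 0.78 × 4.1% = 4.1980%
α = realised − required = 6.6056% − 4.1980% = +2.41%

+2.41%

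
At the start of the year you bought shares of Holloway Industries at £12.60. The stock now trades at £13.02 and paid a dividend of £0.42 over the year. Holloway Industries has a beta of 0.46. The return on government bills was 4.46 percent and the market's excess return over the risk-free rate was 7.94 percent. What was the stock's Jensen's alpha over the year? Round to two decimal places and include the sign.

-1.45%

Realised HPR = (P1 + D1 − P0) / P0 = (13.02 + 0.42 − 12.60) / 12.60 = 0.84 / 12.60 = 6.6667%
CAPM required = R_f + β·MRP = 4.46% + 0.46 × 7.94% = 8.1124%
α = realised − required = 6.6667% − 8.1124% = -1.45%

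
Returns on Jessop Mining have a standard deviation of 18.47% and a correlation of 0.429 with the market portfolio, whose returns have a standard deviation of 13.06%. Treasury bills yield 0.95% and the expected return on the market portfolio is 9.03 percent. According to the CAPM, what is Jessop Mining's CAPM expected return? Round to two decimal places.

5.85%

β = ρ × σ_i / σ_m = 0.429 × 18.47% / 13.06% = 0.6067
MRP = 9.03% − 0.95% = 8.08%
E(R) = 0.95% + 0.6067 × 8.08% = 5.85%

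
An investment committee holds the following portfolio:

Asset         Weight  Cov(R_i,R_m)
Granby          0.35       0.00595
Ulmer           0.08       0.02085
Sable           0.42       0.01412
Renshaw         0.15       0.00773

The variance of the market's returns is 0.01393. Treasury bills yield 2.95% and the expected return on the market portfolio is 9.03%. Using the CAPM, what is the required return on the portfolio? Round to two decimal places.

7.68%

β_Granby = 0.00595 / 0.01393 = 0.4271
β_Ulmer = 0.02085 / 0.01393 = 1.4968
β_Sable = 0.01412 / 0.01393 = 1.0136
β_Renshaw = 0.00773 / 0.01393 = 0.5549
β_P = Σ w_i β_i = 0.35×0.4271 + 0.08×1.4968 + 0.42×1.0136 + 0.15×0.5549 = 0.7782
MRP = 9.03% − 2.95% = 6.08%
E(R_P) = R_f + β_P × MRP = 2.95% + 0.7782 × 6.08% = 7.68%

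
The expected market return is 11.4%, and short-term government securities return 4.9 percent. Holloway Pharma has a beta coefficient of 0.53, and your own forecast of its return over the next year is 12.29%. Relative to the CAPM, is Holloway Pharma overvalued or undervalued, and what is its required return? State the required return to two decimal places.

Undervalued; required return 8.35%

MRP = 11.4% − 4.9% = 6.50%
Required return = R_f + β·MRP = 4.9% + 0.53 × 6.5% = 8.35%
Forecast 12.29% > required 8.35% → the stock plots above the SML → undervalued.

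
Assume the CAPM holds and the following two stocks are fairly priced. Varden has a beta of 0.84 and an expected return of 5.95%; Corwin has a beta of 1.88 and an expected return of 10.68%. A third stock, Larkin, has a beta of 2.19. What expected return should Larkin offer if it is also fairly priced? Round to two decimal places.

12.09%

MRP (SML slope) = (10.68% − 5.95%) / (1.88 − 0.84) = 4.73% / 1.04 = 4.5481%
R_f (intercept) = 5.95% − 0.84 × 4.5481% = 2.1296%
E(R_Larkin) = R_f + β × MRP = 2.1296% + 2.19 × 4.5481% = 12.09%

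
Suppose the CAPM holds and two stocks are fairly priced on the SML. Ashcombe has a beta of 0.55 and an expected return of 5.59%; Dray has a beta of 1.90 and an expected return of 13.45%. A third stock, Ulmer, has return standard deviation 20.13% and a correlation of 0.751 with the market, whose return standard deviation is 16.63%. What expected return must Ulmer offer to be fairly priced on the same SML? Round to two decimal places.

MRP = (13.45% − 5.59%) / (1.90 − 0.55) = 5.8222%
R_f = 5.59% − 0.55 × 5.8222% = 2.3878%
β_Ulmer = ρ·σ_i/σ_m = 0.751 × 20.13 / 16.63 = 0.9091
E(R_Ulmer) = R_f + β × MRP = 2.3878% + 0.9091 × 5.8222% = 7.68%

7.68%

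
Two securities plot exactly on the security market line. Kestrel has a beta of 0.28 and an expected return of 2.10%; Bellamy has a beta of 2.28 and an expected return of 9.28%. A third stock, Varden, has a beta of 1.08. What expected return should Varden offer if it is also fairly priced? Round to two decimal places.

4.97%

MRP (SML slope) = (9.28% − 2.10%) / (2.28 − 0.28) = 7.18% / 2.00 = 3.5900%
R_f (intercept) = 2.10% − 0.28 × 3.5900% = 1.0948%
E(R_Varden) = R_f + β × MRP = 1.0948% + 1.08 × 3.5900% = 4.97%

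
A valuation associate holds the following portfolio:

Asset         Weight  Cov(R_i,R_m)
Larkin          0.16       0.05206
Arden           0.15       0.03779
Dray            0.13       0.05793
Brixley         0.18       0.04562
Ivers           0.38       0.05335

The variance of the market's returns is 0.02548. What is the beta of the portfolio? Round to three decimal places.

1.963

β_Larkin = 0.05206 / 0.02548 = 2.0432
β_Arden = 0.03779 / 0.02548 = 1.4831
β_Dray = 0.05793 / 0.02548 = 2.2735
β_Brixley = 0.04562 / 0.02548 = 1.7904
β_Ivers = 0.05335 / 0.02548 = 2.0938
β_P = Σ w_i β_i = 0.16×2.0432 + 0.15×1.4831 + 0.13×2.2735 + 0.18×1.7904 + 0.38×2.0938 = 1.9628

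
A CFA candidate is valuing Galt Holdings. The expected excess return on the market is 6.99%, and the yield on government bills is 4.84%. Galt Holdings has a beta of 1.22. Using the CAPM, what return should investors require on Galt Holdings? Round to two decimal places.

E(R) = R_f + β × MRP = 4.84% + 1.22 × 6.99% = 13.37%

13.37%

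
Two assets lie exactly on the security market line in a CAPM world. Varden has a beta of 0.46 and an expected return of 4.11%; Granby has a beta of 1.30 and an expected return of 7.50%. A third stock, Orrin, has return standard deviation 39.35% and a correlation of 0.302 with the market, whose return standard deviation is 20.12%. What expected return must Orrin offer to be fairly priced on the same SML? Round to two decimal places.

4.64%

MRP = (7.50% − 4.11%) / (1.30 − 0.46) = 4.0357%
R_f = 4.11% − 0.46 × 4.0357% = 2.2536%
β_Orrin = ρ·σ_i/σ_m = 0.302 × 39.35 / 20.12 = 0.5906
E(R_Orrin) = R_f + β × MRP = 2.2536% + 0.5906 × 4.0357% = 4.64%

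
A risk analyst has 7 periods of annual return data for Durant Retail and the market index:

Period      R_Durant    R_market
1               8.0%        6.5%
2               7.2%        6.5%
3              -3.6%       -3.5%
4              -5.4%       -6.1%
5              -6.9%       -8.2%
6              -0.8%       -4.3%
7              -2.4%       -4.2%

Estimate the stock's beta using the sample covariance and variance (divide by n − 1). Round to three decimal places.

0.976

Mean R_i = (8.0 + 7.2 − 3.6 − 5.4 − 6.9 − 0.8 − 2.4) / 7 = -0.5571%
Mean R_m = (6.5 + 6.5 − 3.5 − 6.1 − 8.2 − 4.3 − 4.2) / 7 = -1.9000%
Σ(R_i − R̄_i)(R_m − R̄_m) = 207.0300  ⇒  Cov = 207.0300 / 6 = 34.5050
Σ(R_m − R̄_m)² = 212.0600  ⇒  Var(R_m) = 212.0600 / 6 = 35.3433
β = Cov / Var(R_m) = 34.5050 / 35.3433 = 0.9763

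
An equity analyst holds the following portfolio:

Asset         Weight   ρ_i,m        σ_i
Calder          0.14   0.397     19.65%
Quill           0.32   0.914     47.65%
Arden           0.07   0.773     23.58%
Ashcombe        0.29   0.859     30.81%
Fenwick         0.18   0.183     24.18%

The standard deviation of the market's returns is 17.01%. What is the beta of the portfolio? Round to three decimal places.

1.457

β_Calder = 0.397 × 19.65% / 17.01% = 0.4586
β_Quill = 0.914 × 47.65% / 17.01% = 2.5604
β_Arden = 0.773 × 23.58% / 17.01% = 1.0716
β_Ashcombe = 0.859 × 30.81% / 17.01% = 1.5559
β_Fenwick = 0.183 × 24.18% / 17.01% = 0.2601
β_P = Σ w_i β_i = 0.14×0.4586 + 0.32×2.5604 + 0.07×1.0716 + 0.29×1.5559 + 0.18×0.2601 = 1.4566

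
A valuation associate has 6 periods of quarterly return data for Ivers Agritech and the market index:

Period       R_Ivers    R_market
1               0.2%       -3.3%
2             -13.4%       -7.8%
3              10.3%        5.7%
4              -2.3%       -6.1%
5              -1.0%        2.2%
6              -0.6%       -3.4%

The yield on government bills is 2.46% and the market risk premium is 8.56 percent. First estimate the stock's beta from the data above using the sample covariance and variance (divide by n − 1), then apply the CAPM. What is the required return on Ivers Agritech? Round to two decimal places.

13.05%

Mean R_i = (0.2 − 13.4 + 10.3 − 2.3 − 1.0 − 0.6) / 6 = -1.1333%
Mean R_m = (-3.3 − 7.8 + 5.7 − 6.1 + 2.2 − 3.4) / 6 = -2.1167%
Σ(R_i − R̄_i)(R_m − R̄_m) = 162.0467  ⇒  Cov = 162.0467 / 5 = 32.4093
Σ(R_m − R̄_m)² = 130.9483  ⇒  Var(R_m) = 130.9483 / 5 = 26.1897
β = Cov / Var(R_m) = 32.4093 / 26.1897 = 1.2375
E(R) = R_f + β × MRP = 2.46% + 1.2375 × 8.56% = 13.05%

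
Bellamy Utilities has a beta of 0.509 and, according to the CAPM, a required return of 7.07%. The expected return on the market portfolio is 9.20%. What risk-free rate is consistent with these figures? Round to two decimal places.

4.86%

E(R) = R_f + β(E(R_m) − R_f) = R_f(1 − β) + β·E(R_m)
7.07% = R_f × (1 − 0.509) + 0.509 × 9.20%
7.07% = R_f × 0.491 + 4.68280%
R_f = (7.07% − 4.68280%) / 0.491 = 4.86%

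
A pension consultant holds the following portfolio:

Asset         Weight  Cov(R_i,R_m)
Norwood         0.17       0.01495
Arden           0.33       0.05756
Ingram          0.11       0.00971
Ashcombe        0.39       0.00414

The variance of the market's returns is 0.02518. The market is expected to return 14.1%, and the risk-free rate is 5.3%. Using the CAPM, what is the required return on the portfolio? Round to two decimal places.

β_Norwood = 0.01495 / 0.02518 = 0.5937
β_Arden = 0.05756 / 0.02518 = 2.2859
β_Ingram = 0.00971 / 0.02518 = 0.3856
β_Ashcombe = 0.00414 / 0.02518 = 0.1644
β_P = Σ w_i β_i = 0.17×0.5937 + 0.33×2.2859 + 0.11×0.3856 + 0.39×0.1644 = 0.9618
MRP = 14.1% − 5.3% = 8.80%
E(R_P) = R_f + β_P × MRP = 5.3% + 0.9618 × 8.8% = 13.76%

13.76%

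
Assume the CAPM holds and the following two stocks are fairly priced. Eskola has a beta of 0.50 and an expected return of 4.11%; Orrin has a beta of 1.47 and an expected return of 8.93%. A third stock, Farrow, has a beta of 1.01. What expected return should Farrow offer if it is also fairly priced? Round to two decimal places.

MRP (SML slope) = (8.93% − 4.11%) / (1.47 − 0.50) = 4.82% / 0.97 = 4.9691%
R_f (intercept) = 4.11% − 0.50 × 4.9691% = 1.6255%
E(R_Farrow) = R_f + β × MRP = 1.6255% + 1.01 × 4.9691% = 6.64%

6.64%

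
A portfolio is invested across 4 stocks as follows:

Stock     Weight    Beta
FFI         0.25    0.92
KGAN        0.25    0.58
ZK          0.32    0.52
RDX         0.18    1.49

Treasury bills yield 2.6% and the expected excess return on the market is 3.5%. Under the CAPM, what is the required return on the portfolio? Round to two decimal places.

5.43%

β_P = Σ w_i β_i = 0.25×0.92 + 0.25×0.58 + 0.32×0.52 + 0.18×1.49 = 0.8096
E(R_P) = R_f + β_P × MRP = 2.6% + 0.8096 × 3.5% = 5.43%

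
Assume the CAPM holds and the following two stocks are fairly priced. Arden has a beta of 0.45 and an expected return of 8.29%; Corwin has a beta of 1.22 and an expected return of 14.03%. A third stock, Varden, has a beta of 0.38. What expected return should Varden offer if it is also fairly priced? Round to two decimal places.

7.77%

MRP (SML slope) = (14.03% − 8.29%) / (1.22 − 0.45) = 5.74% / 0.77 = 7.4545%
R_f (intercept) = 8.29% − 0.45 × 7.4545% = 4.9355%
E(R_Varden) = R_f + β × MRP = 4.9355% + 0.38 × 7.4545% = 7.77%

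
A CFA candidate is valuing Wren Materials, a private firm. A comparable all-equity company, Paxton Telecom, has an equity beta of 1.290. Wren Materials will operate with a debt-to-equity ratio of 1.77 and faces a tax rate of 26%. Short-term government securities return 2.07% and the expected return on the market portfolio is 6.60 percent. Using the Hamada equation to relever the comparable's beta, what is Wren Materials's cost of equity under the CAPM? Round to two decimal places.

β_L = β_U × [1 + (1 − t)(D/E)] = 1.290 × [1 + (1 − 0.26) × 1.77]
    = 1.290 × [1 + 0.74 × 1.77] = 1.290 × 2.3098 = 2.9796
MRP = 6.60% − 2.07% = 4.53%
E(R) = R_f + β_L × MRP = 2.07% + 2.9796 × 4.53% = 15.57%

15.57%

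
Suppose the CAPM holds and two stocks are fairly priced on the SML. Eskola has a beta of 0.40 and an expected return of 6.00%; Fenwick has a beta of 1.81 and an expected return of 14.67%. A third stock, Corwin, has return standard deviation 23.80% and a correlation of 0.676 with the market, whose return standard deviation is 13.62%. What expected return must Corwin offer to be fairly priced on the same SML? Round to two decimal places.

10.80%

MRP = (14.67% − 6.00%) / (1.81 − 0.40) = 6.1489%
R_f = 6.00% − 0.40 × 6.1489% = 3.5404%
β_Corwin = ρ·σ_i/σ_m = 0.676 × 23.80 / 13.62 = 1.1813
E(R_Corwin) = R_f + β × MRP = 3.5404% + 1.1813 × 6.1489% = 10.80%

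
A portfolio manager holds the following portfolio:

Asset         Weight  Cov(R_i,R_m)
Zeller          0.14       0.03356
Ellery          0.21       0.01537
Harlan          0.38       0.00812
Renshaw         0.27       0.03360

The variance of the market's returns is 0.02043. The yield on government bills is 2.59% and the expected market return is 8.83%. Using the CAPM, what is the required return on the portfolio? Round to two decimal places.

β_Zeller = 0.03356 / 0.02043 = 1.6427
β_Ellery = 0.01537 / 0.02043 = 0.7523
β_Harlan = 0.00812 / 0.02043 = 0.3975
β_Renshaw = 0.03360 / 0.02043 = 1.6446
β_P = Σ w_i β_i = 0.14×1.6427 + 0.21×0.7523 + 0.38×0.3975 + 0.27×1.6446 = 0.9831
MRP = 8.83% − 2.59% = 6.24%
E(R_P) = R_f + β_P × MRP = 2.59% + 0.9831 × 6.24% = 8.72%

8.72%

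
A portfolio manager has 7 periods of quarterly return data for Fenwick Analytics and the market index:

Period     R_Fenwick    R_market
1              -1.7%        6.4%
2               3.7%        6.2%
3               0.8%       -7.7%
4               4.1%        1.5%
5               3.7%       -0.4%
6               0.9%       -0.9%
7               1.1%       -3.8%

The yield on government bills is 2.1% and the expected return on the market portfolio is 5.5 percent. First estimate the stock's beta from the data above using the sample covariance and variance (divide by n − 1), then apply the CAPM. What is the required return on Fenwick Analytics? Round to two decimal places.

2.17%

Mean R_i = (-1.7 + 3.7 + 0.8 + 4.1 + 3.7 + 0.9 + 1.1) / 7 = 1.8000%
Mean R_m = (6.4 + 6.2 − 7.7 + 1.5 − 0.4 − 0.9 − 3.8) / 7 = 0.1857%
Σ(R_i − R̄_i)(R_m − R̄_m) = 3.2400  ⇒  Cov = 3.2400 / 6 = 0.5400
Σ(R_m − R̄_m)² = 156.1086  ⇒  Var(R_m) = 156.1086 / 6 = 26.0181
β = Cov / Var(R_m) = 0.5400 / 26.0181 = 0.0208
MRP = 5.5% − 2.1% = 3.40%
E(R) = R_f + β × MRP = 2.1% + 0.0208 × 3.4% = 2.17%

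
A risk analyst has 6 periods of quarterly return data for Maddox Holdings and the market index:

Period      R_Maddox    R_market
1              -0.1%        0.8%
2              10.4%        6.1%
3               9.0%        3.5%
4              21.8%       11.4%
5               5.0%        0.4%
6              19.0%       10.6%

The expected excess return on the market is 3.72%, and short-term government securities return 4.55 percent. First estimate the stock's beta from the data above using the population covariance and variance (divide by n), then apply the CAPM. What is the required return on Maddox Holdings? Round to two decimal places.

Mean R_i = (-0.1 + 10.4 + 9.0 + 21.8 + 5.0 + 19.0) / 6 = 10.8500%
Mean R_m = (0.8 + 6.1 + 3.5 + 11.4 + 0.4 + 10.6) / 6 = 5.4667%
Σ(R_i − R̄_i)(R_m − R̄_m) = 190.9000  ⇒  Cov = 190.9000 / 6 = 31.8167
Σ(R_m − R̄_m)² = 113.2733  ⇒  Var(R_m) = 113.2733 / 6 = 18.8789
β = Cov / Var(R_m) = 31.8167 / 18.8789 = 1.6853
E(R) = R_f + β × MRP = 4.55% + 1.6853 × 3.72% = 10.82%

10.82%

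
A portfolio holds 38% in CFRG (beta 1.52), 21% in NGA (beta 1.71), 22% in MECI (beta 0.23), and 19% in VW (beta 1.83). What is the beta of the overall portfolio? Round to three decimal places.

1.335

β_P = Σ w_i β_i = 0.38×1.52 + 0.21×1.71 + 0.22×0.23 + 0.19×1.83 = 1.3350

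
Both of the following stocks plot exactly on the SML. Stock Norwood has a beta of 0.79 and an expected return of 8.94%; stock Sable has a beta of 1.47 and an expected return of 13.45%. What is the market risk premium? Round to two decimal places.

6.63%

Both satisfy E(R) = R_f + β·MRP, so the slope of the SML is
MRP = (13.45% − 8.94%) / (1.47 − 0.79) = 4.51% / 0.68 = 6.6324%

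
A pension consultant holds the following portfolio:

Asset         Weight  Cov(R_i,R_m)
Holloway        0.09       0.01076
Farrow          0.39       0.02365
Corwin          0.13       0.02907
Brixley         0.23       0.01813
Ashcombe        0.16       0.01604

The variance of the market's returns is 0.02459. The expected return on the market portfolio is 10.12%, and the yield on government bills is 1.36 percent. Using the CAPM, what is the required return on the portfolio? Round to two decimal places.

8.74%

β_Holloway = 0.01076 / 0.02459 = 0.4376
β_Farrow = 0.02365 / 0.02459 = 0.9618
β_Corwin = 0.02907 / 0.02459 = 1.1822
β_Brixley = 0.01813 / 0.02459 = 0.7373
β_Ashcombe = 0.01604 / 0.02459 = 0.6523
β_P = Σ w_i β_i = 0.09×0.4376 + 0.39×0.9618 + 0.13×1.1822 + 0.23×0.7373 + 0.16×0.6523 = 0.8421
MRP = 10.12% − 1.36% = 8.76%
E(R_P) = R_f + β_P × MRP = 1.36% + 0.8421 × 8.76% = 8.74%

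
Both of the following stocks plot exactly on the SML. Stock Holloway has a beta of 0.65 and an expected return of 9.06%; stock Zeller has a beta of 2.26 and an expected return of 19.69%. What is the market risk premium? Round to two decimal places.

6.60%

Both satisfy E(R) = R_f + β·MRP, so the slope of the SML is
MRP = (19.69% − 9.06%) / (2.26 − 0.65) = 10.63% / 1.61 = 6.6025%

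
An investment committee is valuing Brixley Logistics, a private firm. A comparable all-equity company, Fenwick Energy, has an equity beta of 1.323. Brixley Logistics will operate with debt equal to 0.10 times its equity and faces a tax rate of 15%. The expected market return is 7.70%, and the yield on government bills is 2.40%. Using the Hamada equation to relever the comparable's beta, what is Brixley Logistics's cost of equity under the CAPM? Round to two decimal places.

β_L = β_U × [1 + (1 − t)(D/E)] = 1.323 × [1 + (1 − 0.15) × 0.10]
    = 1.323 × [1 + 0.85 × 0.10] = 1.323 × 1.0850 = 1.4355
MRP = 7.70% − 2.40% = 5.30%
E(R) = R_f + β_L × MRP = 2.40% + 1.4355 × 5.30% = 10.01%

10.01%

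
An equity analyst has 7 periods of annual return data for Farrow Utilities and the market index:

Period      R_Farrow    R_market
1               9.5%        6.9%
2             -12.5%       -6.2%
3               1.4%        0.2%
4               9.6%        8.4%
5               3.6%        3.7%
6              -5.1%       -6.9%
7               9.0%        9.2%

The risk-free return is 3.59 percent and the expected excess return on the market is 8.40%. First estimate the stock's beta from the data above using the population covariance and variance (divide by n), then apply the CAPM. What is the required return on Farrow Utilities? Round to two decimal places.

13.62%

Mean R_i = (9.5 − 12.5 + 1.4 + 9.6 + 3.6 − 5.1 + 9.0) / 7 = 2.2143%
Mean R_m = (6.9 − 6.2 + 0.2 + 8.4 + 3.7 − 6.9 + 9.2) / 7 = 2.1857%
Σ(R_i − R̄_i)(R_m − R̄_m) = 321.4014  ⇒  Cov = 321.4014 / 7 = 45.9145
Σ(R_m − R̄_m)² = 269.1486  ⇒  Var(R_m) = 269.1486 / 7 = 38.4498
β = Cov / Var(R_m) = 45.9145 / 38.4498 = 1.1941
E(R) = R_f + β × MRP = 3.59% + 1.1941 × 8.40% = 13.62%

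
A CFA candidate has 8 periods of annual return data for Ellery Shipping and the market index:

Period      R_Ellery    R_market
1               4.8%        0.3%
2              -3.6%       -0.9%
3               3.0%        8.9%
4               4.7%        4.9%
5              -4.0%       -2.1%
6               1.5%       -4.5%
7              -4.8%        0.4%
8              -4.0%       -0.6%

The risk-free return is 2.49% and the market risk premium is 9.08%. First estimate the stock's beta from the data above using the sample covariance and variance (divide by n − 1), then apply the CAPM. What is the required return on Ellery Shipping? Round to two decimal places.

6.76%

Mean R_i = (4.8 − 3.6 + 3.0 + 4.7 − 4.0 + 1.5 − 4.8 − 4.0) / 8 = -0.3000%
Mean R_m = (0.3 − 0.9 + 8.9 + 4.9 − 2.1 − 4.5 + 0.4 − 0.6) / 8 = 0.8000%
Σ(R_i − R̄_i)(R_m − R̄_m) = 58.4600  ⇒  Cov = 58.4600 / 7 = 8.3514
Σ(R_m − R̄_m)² = 124.1800  ⇒  Var(R_m) = 124.1800 / 7 = 17.7400
β = Cov / Var(R_m) = 8.3514 / 17.7400 = 0.4708
E(R) = R_f + β × MRP = 2.49% + 0.4708 × 9.08% = 6.76%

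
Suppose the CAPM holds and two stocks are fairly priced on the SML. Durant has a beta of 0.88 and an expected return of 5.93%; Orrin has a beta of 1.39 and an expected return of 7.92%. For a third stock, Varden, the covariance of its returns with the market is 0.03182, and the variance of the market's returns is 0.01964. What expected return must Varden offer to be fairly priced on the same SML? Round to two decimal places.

MRP = (7.92% − 5.93%) / (1.39 − 0.88) = 3.9020%
R_f = 5.93% − 0.88 × 3.9020% = 2.4962%
β_Varden = Cov / Var(R_m) = 0.03182 / 0.01964 = 1.6202
E(R_Varden) = R_f + β × MRP = 2.4962% + 1.6202 × 3.9020% = 8.82%

8.82%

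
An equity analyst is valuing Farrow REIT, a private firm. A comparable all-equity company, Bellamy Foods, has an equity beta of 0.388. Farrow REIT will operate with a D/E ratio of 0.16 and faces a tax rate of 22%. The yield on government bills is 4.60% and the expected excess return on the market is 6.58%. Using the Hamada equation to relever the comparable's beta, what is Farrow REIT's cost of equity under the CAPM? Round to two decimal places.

β_L = β_U × [1 + (1 − t)(D/E)] = 0.388 × [1 + (1 − 0.22) × 0.16]
    = 0.388 × [1 + 0.78 × 0.16] = 0.388 × 1.1248 = 0.4364
E(R) = R_f + β_L × MRP = 4.60% + 0.4364 × 6.58% = 7.47%

7.47%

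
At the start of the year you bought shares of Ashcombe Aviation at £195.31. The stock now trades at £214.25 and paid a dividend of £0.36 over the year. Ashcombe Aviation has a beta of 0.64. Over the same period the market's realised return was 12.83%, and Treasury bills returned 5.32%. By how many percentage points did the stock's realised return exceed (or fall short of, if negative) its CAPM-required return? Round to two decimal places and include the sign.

-0.24%

Realised HPR = (P1 + D1 − P0) / P0 = (214.25 + 0.36 − 195.31) / 195.31 = 19.30 / 195.31 = 9.8817%
MRP = 12.83% − 5.32% = 7.51%
CAPM required = R_f + β·MRP = 5.32% + 0.64 × 7.51% = 10.1264%
α = realised − required = 9.8817% − 10.1264% = -0.24%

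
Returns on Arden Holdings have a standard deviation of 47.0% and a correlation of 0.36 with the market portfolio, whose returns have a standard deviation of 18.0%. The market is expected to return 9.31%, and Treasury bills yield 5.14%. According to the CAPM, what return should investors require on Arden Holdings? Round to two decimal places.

9.06%

β = ρ × σ_i / σ_m = 0.36 × 47.0% / 18.0% = 0.9400
MRP = 9.31% − 5.14% = 4.17%
E(R) = 5.14% + 0.9400 × 4.17% = 9.06%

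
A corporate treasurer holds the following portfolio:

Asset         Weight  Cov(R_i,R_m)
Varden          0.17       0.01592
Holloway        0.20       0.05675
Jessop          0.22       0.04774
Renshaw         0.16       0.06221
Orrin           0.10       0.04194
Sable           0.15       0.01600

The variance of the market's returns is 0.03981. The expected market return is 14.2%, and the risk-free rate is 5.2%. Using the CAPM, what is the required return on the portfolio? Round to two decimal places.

14.49%

β_Varden = 0.01592 / 0.03981 = 0.3999
β_Holloway = 0.05675 / 0.03981 = 1.4255
β_Jessop = 0.04774 / 0.03981 = 1.1992
β_Renshaw = 0.06221 / 0.03981 = 1.5627
β_Orrin = 0.04194 / 0.03981 = 1.0535
β_Sable = 0.01600 / 0.03981 = 0.4019
β_P = Σ w_i β_i = 0.17×0.3999 + 0.20×1.4255 + 0.22×1.1992 + 0.16×1.5627 + 0.10×1.0535 + 0.15×0.4019 = 1.0326
MRP = 14.2% − 5.2% = 9.00%
E(R_P) = R_f + β_P × MRP = 5.2% + 1.0326 × 9.0% = 14.49%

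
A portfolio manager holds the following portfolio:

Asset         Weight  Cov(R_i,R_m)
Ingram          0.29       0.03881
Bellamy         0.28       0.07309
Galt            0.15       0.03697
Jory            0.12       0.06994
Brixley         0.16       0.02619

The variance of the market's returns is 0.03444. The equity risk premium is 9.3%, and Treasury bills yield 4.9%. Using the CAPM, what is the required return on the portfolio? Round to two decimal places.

18.36%

β_Ingram = 0.03881 / 0.03444 = 1.1269
β_Bellamy = 0.07309 / 0.03444 = 2.1222
β_Galt = 0.03697 / 0.03444 = 1.0735
β_Jory = 0.06994 / 0.03444 = 2.0308
β_Brixley = 0.02619 / 0.03444 = 0.7605
β_P = Σ w_i β_i = 0.29×1.1269 + 0.28×2.1222 + 0.15×1.0735 + 0.12×2.0308 + 0.16×0.7605 = 1.4474
E(R_P) = R_f + β_P × MRP = 4.9% + 1.4474 × 9.3% = 18.36%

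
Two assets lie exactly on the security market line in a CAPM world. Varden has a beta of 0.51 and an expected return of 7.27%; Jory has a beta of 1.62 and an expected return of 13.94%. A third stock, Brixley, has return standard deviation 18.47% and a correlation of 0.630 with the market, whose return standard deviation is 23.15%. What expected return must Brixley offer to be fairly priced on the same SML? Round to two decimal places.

MRP = (13.94% − 7.27%) / (1.62 − 0.51) = 6.0090%
R_f = 7.27% − 0.51 × 6.0090% = 4.2054%
β_Brixley = ρ·σ_i/σ_m = 0.630 × 18.47 / 23.15 = 0.5026
E(R_Brixley) = R_f + β × MRP = 4.2054% + 0.5026 × 6.0090% = 7.23%

7.23%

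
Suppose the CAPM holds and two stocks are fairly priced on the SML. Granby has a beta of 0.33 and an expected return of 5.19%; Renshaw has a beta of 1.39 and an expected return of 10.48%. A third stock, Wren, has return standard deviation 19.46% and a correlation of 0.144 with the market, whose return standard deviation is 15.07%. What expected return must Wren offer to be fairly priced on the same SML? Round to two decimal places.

4.47%

MRP = (10.48% − 5.19%) / (1.39 − 0.33) = 4.9906%
R_f = 5.19% − 0.33 × 4.9906% = 3.5431%
β_Wren = ρ·σ_i/σ_m = 0.144 × 19.46 / 15.07 = 0.1859
E(R_Wren) = R_f + β × MRP = 3.5431% + 0.1859 × 4.9906% = 4.47%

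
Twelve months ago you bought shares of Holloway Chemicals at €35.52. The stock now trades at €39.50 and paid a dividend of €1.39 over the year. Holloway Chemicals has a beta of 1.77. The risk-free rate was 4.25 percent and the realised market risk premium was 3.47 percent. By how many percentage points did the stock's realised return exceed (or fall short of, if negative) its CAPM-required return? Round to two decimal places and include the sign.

+4.73%

Realised HPR = (P1 + D1 − P0) / P0 = (39.50 + 1.39 − 35.52) / 35.52 = 5.37 / 35.52 = 15.1182%
CAPM required = R_f + β·MRP = 4.25% + 1.77 × 3.47% = 10.3919%
α = realised − required = 15.1182% − 10.3919% = +4.73%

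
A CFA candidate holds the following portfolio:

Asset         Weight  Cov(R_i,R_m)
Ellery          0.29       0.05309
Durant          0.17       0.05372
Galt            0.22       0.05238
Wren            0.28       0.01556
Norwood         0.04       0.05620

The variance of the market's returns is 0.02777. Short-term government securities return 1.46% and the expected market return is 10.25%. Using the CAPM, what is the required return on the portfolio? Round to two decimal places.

β_Ellery = 0.05309 / 0.02777 = 1.9118
β_Durant = 0.05372 / 0.02777 = 1.9345
β_Galt = 0.05238 / 0.02777 = 1.8862
β_Wren = 0.01556 / 0.02777 = 0.5603
β_Norwood = 0.05620 / 0.02777 = 2.0238
β_P = Σ w_i β_i = 0.29×1.9118 + 0.17×1.9345 + 0.22×1.8862 + 0.28×0.5603 + 0.04×2.0238 = 1.5361
MRP = 10.25% − 1.46% = 8.79%
E(R_P) = R_f + β_P × MRP = 1.46% + 1.5361 × 8.79% = 14.96%

14.96%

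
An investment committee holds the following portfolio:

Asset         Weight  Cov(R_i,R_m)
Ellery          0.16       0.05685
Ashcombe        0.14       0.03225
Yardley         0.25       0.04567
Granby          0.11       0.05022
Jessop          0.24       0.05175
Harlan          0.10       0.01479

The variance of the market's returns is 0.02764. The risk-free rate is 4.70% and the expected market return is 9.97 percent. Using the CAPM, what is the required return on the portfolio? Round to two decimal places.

13.18%

β_Ellery = 0.05685 / 0.02764 = 2.0568
β_Ashcombe = 0.03225 / 0.02764 = 1.1668
β_Yardley = 0.04567 / 0.02764 = 1.6523
β_Granby = 0.05022 / 0.02764 = 1.8169
β_Jessop = 0.05175 / 0.02764 = 1.8723
β_Harlan = 0.01479 / 0.02764 = 0.5351
β_P = Σ w_i β_i = 0.16×2.0568 + 0.14×1.1668 + 0.25×1.6523 + 0.11×1.8169 + 0.24×1.8723 + 0.10×0.5351 = 1.6082
MRP = 9.97% − 4.70% = 5.27%
E(R_P) = R_f + β_P × MRP = 4.70% + 1.6082 × 5.27% = 13.18%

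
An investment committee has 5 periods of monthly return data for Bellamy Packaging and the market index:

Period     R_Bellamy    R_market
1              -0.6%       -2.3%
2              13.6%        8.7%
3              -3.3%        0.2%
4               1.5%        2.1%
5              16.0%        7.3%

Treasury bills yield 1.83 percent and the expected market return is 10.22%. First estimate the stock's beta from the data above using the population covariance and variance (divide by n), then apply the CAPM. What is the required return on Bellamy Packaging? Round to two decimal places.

Mean R_i = (-0.6 + 13.6 − 3.3 + 1.5 + 16.0) / 5 = 5.4400%
Mean R_m = (-2.3 + 8.7 + 0.2 + 2.1 + 7.3) / 5 = 3.2000%
Σ(R_i − R̄_i)(R_m − R̄_m) = 151.9500  ⇒  Cov = 151.9500 / 5 = 30.3900
Σ(R_m − R̄_m)² = 87.5200  ⇒  Var(R_m) = 87.5200 / 5 = 17.5040
β = Cov / Var(R_m) = 30.3900 / 17.5040 = 1.7362
MRP = 10.22% − 1.83% = 8.39%
E(R) = R_f + β × MRP = 1.83% + 1.7362 × 8.39% = 16.40%

16.40%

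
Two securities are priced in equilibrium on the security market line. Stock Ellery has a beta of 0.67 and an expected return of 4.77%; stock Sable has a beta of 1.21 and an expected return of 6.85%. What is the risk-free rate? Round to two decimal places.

Both satisfy E(R) = R_f + β·MRP, so the slope of the SML is
MRP = (6.85% − 4.77%) / (1.21 − 0.67) = 2.08% / 0.54 = 3.8519%
R_f = E(R_Ellery) − β_Ellery·MRP = 4.77% − 0.67 × 3.8519% = 2.1892%

2.19%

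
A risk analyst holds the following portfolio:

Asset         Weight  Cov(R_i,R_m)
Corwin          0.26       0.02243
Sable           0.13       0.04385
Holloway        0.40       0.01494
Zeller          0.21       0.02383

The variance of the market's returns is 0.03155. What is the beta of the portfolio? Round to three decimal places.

β_Corwin = 0.02243 / 0.03155 = 0.7109
β_Sable = 0.04385 / 0.03155 = 1.3899
β_Holloway = 0.01494 / 0.03155 = 0.4735
β_Zeller = 0.02383 / 0.03155 = 0.7553
β_P = Σ w_i β_i = 0.26×0.7109 + 0.13×1.3899 + 0.40×0.4735 + 0.21×0.7553 = 0.7135

0.714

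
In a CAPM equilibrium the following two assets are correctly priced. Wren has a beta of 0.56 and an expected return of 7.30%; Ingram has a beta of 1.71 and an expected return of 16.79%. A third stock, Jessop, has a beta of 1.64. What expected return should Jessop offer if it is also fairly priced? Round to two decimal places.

16.21%

MRP (SML slope) = (16.79% − 7.30%) / (1.71 − 0.56) = 9.49% / 1.15 = 8.2522%
R_f (intercept) = 7.30% − 0.56 × 8.2522% = 2.6788%
E(R_Jessop) = R_f + β × MRP = 2.6788% + 1.64 × 8.2522% = 16.21%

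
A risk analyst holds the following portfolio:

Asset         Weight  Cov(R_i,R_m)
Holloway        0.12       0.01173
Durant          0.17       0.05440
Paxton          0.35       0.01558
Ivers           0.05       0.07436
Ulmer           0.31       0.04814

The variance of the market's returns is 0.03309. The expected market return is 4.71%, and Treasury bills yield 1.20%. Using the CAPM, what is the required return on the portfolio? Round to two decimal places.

4.89%

β_Holloway = 0.01173 / 0.03309 = 0.3545
β_Durant = 0.05440 / 0.03309 = 1.6440
β_Paxton = 0.01558 / 0.03309 = 0.4708
β_Ivers = 0.07436 / 0.03309 = 2.2472
β_Ulmer = 0.04814 / 0.03309 = 1.4548
β_P = Σ w_i β_i = 0.12×0.3545 + 0.17×1.6440 + 0.35×0.4708 + 0.05×2.2472 + 0.31×1.4548 = 1.0501
MRP = 4.71% − 1.20% = 3.51%
E(R_P) = R_f + β_P × MRP = 1.20% + 1.0501 × 3.51% = 4.89%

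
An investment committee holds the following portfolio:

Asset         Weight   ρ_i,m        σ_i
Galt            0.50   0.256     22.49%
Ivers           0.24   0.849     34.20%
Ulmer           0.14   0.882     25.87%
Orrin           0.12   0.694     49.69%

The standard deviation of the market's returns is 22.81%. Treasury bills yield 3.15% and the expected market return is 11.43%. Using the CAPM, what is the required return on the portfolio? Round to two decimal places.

9.39%

β_Galt = 0.256 × 22.49% / 22.81% = 0.2524
β_Ivers = 0.849 × 34.20% / 22.81% = 1.2729
β_Ulmer = 0.882 × 25.87% / 22.81% = 1.0003
β_Orrin = 0.694 × 49.69% / 22.81% = 1.5118
β_P = Σ w_i β_i = 0.50×0.2524 + 0.24×1.2729 + 0.14×1.0003 + 0.12×1.5118 = 0.7532
MRP = 11.43% − 3.15% = 8.28%
E(R_P) = R_f + β_P × MRP = 3.15% + 0.7532 × 8.28% = 9.39%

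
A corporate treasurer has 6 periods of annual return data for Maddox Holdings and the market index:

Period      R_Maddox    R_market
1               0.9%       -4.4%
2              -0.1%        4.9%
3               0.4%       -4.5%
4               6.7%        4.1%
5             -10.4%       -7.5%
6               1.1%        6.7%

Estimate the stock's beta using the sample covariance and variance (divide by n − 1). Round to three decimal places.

Mean R_i = (0.9 − 0.1 + 0.4 + 6.7 − 10.4 + 1.1) / 6 = -0.2333%
Mean R_m = (-4.4 + 4.9 − 4.5 + 4.1 − 7.5 + 6.7) / 6 = -0.1167%
Σ(R_i − R̄_i)(R_m − R̄_m) = 106.4267  ⇒  Cov = 106.4267 / 5 = 21.2853
Σ(R_m − R̄_m)² = 181.4883  ⇒  Var(R_m) = 181.4883 / 5 = 36.2977
β = Cov / Var(R_m) = 21.2853 / 36.2977 = 0.5864

0.586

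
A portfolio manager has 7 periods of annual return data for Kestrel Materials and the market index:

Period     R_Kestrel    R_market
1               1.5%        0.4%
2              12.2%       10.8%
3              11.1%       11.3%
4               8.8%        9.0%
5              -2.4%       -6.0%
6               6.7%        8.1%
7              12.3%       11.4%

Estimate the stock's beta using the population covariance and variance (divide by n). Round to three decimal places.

Mean R_i = (1.5 + 12.2 + 11.1 + 8.8 − 2.4 + 6.7 + 12.3) / 7 = 7.1714%
Mean R_m = (0.4 + 10.8 + 11.3 + 9.0 − 6.0 + 8.1 + 11.4) / 7 = 6.4286%
Σ(R_i − R̄_i)(R_m − R̄_m) = 223.1657  ⇒  Cov = 223.1657 / 7 = 31.8808
Σ(R_m − R̄_m)² = 267.7743  ⇒  Var(R_m) = 267.7743 / 7 = 38.2535
β = Cov / Var(R_m) = 31.8808 / 38.2535 = 0.8334

0.833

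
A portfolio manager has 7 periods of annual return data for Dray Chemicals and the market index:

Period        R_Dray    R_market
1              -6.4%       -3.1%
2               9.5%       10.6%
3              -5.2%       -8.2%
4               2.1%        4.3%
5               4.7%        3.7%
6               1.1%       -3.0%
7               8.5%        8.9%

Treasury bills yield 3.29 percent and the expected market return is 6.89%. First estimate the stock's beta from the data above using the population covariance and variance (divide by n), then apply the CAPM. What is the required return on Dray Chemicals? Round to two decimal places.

Mean R_i = (-6.4 + 9.5 − 5.2 + 2.1 + 4.7 + 1.1 + 8.5) / 7 = 2.0429%
Mean R_m = (-3.1 + 10.6 − 8.2 + 4.3 + 3.7 − 3.0 + 8.9) / 7 = 1.8857%
Σ(R_i − R̄_i)(R_m − R̄_m) = 234.9843  ⇒  Cov = 234.9843 / 7 = 33.5692
Σ(R_m − R̄_m)² = 284.7086  ⇒  Var(R_m) = 284.7086 / 7 = 40.6727
β = Cov / Var(R_m) = 33.5692 / 40.6727 = 0.8253
MRP = 6.89% − 3.29% = 3.60%
E(R) = R_f + β × MRP = 3.29% + 0.8253 × 3.60% = 6.26%

6.26%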